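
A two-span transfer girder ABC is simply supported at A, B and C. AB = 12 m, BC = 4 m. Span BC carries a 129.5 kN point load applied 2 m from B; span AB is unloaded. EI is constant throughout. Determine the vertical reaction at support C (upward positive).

Insert a hinge at B; M_B is the redundant, and each span becomes simply supported.
Rotations at B on the released spans (each span's end-slope, ×1/EI):
  span BC: point load 129.5 at a = 2: Pab(L + b)/(6LEI) = 129.5/EI
  relative rotation θ_0 = (0 + 129.5)/EI = 129.5/EI
A unit hogging moment at B produces rotation L₁/(3EI) + L₂/(3EI) = 5.333/EI.
Slope continuity at B: θ_0 = M_B·5.333/EI, so M_B = 129.5/5.333 = 24.28 kN·m (hogging).
Span BC, ΣM about C: R_B^{BC}·4 = 259 + 24.28, so R_B^{BC} = 70.82 kN and R_C = 129.5 − 70.82 = 58.68 kN.

R_C = 58.68 kN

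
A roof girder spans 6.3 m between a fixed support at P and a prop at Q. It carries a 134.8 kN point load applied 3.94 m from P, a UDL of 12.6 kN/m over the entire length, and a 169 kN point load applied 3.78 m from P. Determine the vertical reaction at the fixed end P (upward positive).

R_P = 217.8 kN

Release the roller at Q. Primary structure: cantilever fixed at P.
Primary-structure tip deflection at Q by superposition:
  point load 134.8 at a = 3.94: Pa²(3L − a)/(6EI) = 5218/EI
  UDL 12.6: wL⁴/(8EI) = 2481/EI
  point load 169 at a = 3.78: Pa²(3L − a)/(6EI) = 6085/EI
  δ_0 = 13784/EI
Flexibility coefficient — unit upward force at Q: δ_{QQ} = L³/(3EI) = 83.35/EI.
Compatibility at Q: δ_0 − R_Q·δ_{QQ} = 0, so R_Q = 13784/83.35 = 165.4 kN.
Vertical equilibrium: R_P = ΣP − R_Q = 383.2 − 165.4 = 217.8 kN.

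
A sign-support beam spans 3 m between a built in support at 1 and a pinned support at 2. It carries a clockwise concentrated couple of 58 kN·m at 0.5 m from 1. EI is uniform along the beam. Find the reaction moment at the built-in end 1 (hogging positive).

M_1 = 31.42 kN·m

Take the reaction at 2 as the redundant and release it; the primary structure is a cantilever fixed at 1.
Downward deflection at the released point 2 due to the loads:
  clockwise couple 58 at a = 0.5: M₀a(2L − a)/(2EI) = 79.75/EI
Flexibility coefficient — unit upward force at 2: δ_{22} = L³/(3EI) = 9/EI.
Compatibility at 2: δ_0 − R_2·δ_{22} = 0, so R_2 = 79.75/9 = 8.861 kN.
Moment equilibrium about 1: M_1 = Σ(load moments about 1) − R_2·L = 58 − 8.861×3 = 31.42 kN·m.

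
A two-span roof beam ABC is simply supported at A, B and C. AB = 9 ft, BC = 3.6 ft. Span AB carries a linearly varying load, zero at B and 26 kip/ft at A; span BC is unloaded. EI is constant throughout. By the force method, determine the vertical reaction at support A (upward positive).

Release continuity at B by inserting a hinge; the redundant is the internal moment M_B. The primary structure is two simply-supported spans AB and BC.
Rotations at B on the released spans (each span's end-slope, ×1/EI):
  span AB: triangular load, peak 26: 7w₀L³/(360EI) = 368.6/EI
  relative rotation θ_0 = (368.6 + 0)/EI = 368.6/EI
A unit hogging moment at B produces rotation L₁/(3EI) + L₂/(3EI) = 4.2/EI.
Slope continuity at B: θ_0 = M_B·4.2/EI, so M_B = 368.6/4.2 = 87.75 kip·ft (hogging).
Span AB, ΣM about A with M_B applied at B: R_B^{AB}·9 = 351 + 87.75, so R_B^{AB} = 48.75 kip and R_A = 117 − 48.75 = 68.25 kip.

R_A = 68.25 kip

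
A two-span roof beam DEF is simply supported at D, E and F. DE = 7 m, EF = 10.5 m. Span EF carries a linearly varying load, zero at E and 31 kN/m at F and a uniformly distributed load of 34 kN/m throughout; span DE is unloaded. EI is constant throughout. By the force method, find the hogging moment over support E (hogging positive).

M_E = 400.8 kN·m

Release continuity at E by inserting a hinge; the redundant is the internal moment M_E. The primary structure is two simply-supported spans DE and EF.
Rotations at E on the released spans (each span's end-slope, ×1/EI):
  span EF: triangular load, peak 31: 7w₀L³/(360EI) = 697.8/EI
  span EF: UDL 34: wL³/(24EI) = 1640/EI
  relative rotation θ_0 = (0 + 2338)/EI = 2338/EI
A unit hogging moment at E produces rotation L₁/(3EI) + L₂/(3EI) = 5.833/EI.
Compatibility: M_E·(L₁+L₂)/(3EI) = θ_0, giving M_E = 400.8 kN·m (hogging).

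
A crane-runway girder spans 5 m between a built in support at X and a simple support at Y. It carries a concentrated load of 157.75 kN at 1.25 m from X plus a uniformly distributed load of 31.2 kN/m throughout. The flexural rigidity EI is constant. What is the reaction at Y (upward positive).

R_Y = 72.06 kN

Remove the prop at Y; the released (primary) structure is a cantilever built in at X.
Downward deflection at the released point Y due to the loads:
  point load 157.75 at a = 1.25: Pa²(3L − a)/(6EI) = 564.9/EI
  UDL 31.2: wL⁴/(8EI) = 2438/EI
  δ_0 = 3002/EI
Flexibility coefficient — unit upward force at Y: δ_{YY} = L³/(3EI) = 41.67/EI.
Compatibility at Y: δ_0 − R_Y·δ_{YY} = 0, so R_Y = 3002/41.67 = 72.06 kN.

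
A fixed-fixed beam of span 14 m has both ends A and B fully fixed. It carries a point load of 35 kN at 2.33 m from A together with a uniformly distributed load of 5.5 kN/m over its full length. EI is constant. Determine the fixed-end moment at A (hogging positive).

Release both end moments; the primary structure is a simply-supported span AB with redundants M_A and M_B.
On the primary (simply-supported) span, the end slopes from the loading are:
  at A: point load 35 at a = 2.33: Pab(L + b)/(6LEI) = 290.8/EI
  at B: point load 35 at a = 2.33: Pab(L + a)/(6LEI) = 185/EI
  at A: UDL 5.5: wL³/(24EI) = 628.8/EI
  at B: UDL 5.5: wL³/(24EI) = 628.8/EI
  θ_A0 = 919.7/EI,  θ_B0 = 813.8/EI
Flexibility coefficients: a unit moment at one end gives L/(3EI) there and L/(6EI) at the far end, so f₁₁ = f₂₂ = 4.667/EI and f₁₂ = f₂₁ = 2.333/EI.
Compatibility — zero rotation at each built-in end:
  4.667 M_A + 2.333 M_B = 919.7
  2.333 M_A + 4.667 M_B = 813.8
Solving the pair gives M_A = 146.5 kN·m and M_B = 101.1 kN·m (hogging).

M_A = 146.5 kN·m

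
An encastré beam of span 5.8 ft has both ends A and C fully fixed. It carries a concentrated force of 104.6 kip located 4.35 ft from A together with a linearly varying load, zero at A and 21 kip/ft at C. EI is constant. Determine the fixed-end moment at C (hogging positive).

Release both end moments; the primary structure is a simply-supported span AC with redundants M_A and M_C.
End rotations of the released simple span under the applied load (×1/EI):
  at A: point load 104.6 at a = 4.35: Pab(L + b)/(6LEI) = 137.5/EI
  at C: point load 104.6 at a = 4.35: Pab(L + a)/(6LEI) = 192.4/EI
  at A: triangular load, peak 21: 7w₀L³/(360EI) = 79.67/EI
  at C: triangular load, peak 21: w₀L³/(45EI) = 91.05/EI
  θ_A0 = 217.1/EI,  θ_C0 = 283.5/EI
Flexibility coefficients: a unit moment at one end gives L/(3EI) there and L/(6EI) at the far end, so f₁₁ = f₂₂ = 1.933/EI and f₁₂ = f₂₁ = 0.9667/EI.
Compatibility — zero rotation at each built-in end:
  1.933 M_A + 0.9667 M_C = 217.1
  0.9667 M_A + 1.933 M_C = 283.5
Solving the pair gives M_A = 51.99 kip·ft and M_C = 120.6 kip·ft (hogging).

M_C = 120.6 kip·ft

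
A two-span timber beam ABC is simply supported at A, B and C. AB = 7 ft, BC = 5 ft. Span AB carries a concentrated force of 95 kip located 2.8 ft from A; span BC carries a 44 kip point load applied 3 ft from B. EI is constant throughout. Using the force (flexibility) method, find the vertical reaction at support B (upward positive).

R_B = 83.22 kip

Take M_B as the redundant. Released structure: two simple spans AB and BC with a hinge at B.
End slopes at the hinge B, treating each span as simply supported:
  span AB: point load 95 at a = 2.8: Pab(L + a)/(6LEI) = 260.7/EI
  span BC: point load 44 at a = 3: Pab(L + b)/(6LEI) = 61.6/EI
  relative rotation θ_0 = (260.7 + 61.6)/EI = 322.3/EI
A unit hogging moment at B produces rotation L₁/(3EI) + L₂/(3EI) = 4/EI.
Compatibility: M_B·(L₁+L₂)/(3EI) = θ_0, giving M_B = 80.57 kip·ft (hogging).
Span AB, ΣM about A with M_B applied at B: R_B^{AB}·7 = 266 + 80.57, so R_B^{AB} = 49.51 kip and R_A = 95 − 49.51 = 45.49 kip.
Span BC, ΣM about C: R_B^{BC}·5 = 88 + 80.57, so R_B^{BC} = 33.71 kip and R_C = 44 − 33.71 = 10.29 kip.
R_B = 49.51 + 33.71 = 83.22 kip.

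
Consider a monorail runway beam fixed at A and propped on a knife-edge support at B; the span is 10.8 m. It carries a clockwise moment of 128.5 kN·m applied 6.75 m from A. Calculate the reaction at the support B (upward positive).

Remove the prop at B; the released (primary) structure is a cantilever built in at A.
Deflection at B on the released cantilever, summing each load's contribution:
  clockwise couple 128.5 at a = 6.75: M₀a(2L − a)/(2EI) = 6440/EI
Tip deflection under a unit load at B: L³/(3EI) = 419.9/EI.
Compatibility at B: δ_0 − R_B·δ_{BB} = 0, so R_B = 6440/419.9 = 15.34 kN.

R_B = 15.34 kN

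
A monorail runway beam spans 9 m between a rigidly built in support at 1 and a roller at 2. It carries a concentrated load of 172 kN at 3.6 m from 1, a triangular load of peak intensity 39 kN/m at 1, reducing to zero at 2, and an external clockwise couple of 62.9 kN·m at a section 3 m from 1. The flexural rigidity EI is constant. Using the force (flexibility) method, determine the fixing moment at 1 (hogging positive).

M_1 = 518.3 kN·m

Release the roller at 2. Primary structure: cantilever fixed at 1.
Downward deflection at the released point 2 due to the loads:
  point load 172 at a = 3.6: Pa²(3L − a)/(6EI) = 8694/EI
  triangular load, peak 39 at the fixed end: w₀L⁴/(30EI) = 8529/EI
  clockwise couple 62.9 at a = 3: M₀a(2L − a)/(2EI) = 1415/EI
  δ_0 = 18638/EI
Tip deflection under a unit load at 2: L³/(3EI) = 243/EI.
The prop prevents deflection at 2: R_2 = δ_0/δ_{22} = 18638/243 = 76.7 kN.
Moment equilibrium about 1: M_1 = Σ(load moments about 1) − R_2·L = 1209 − 76.7×9 = 518.3 kN·m.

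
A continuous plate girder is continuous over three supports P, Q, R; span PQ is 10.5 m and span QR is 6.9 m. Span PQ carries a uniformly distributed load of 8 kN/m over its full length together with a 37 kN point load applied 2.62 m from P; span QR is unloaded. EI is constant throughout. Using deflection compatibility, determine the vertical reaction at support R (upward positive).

Insert a hinge at Q; M_Q is the redundant, and each span becomes simply supported.
Rotations at Q on the released spans (each span's end-slope, ×1/EI):
  span PQ: UDL 8: wL³/(24EI) = 385.9/EI
  span PQ: point load 37 at a = 2.62: Pab(L + a)/(6LEI) = 159.1/EI
  relative rotation θ_0 = (545 + 0)/EI = 545/EI
A unit hogging moment at Q produces rotation L₁/(3EI) + L₂/(3EI) = 5.8/EI.
Compatibility: M_Q·(L₁+L₂)/(3EI) = θ_0, giving M_Q = 93.96 kN·m (hogging).
Span QR, ΣM about R: R_Q^{QR}·6.9 = 0 + 93.96, so R_Q^{QR} = 13.62 kN and R_R = 0 − 13.62 = -13.62 kN.

R_R = -13.62 kN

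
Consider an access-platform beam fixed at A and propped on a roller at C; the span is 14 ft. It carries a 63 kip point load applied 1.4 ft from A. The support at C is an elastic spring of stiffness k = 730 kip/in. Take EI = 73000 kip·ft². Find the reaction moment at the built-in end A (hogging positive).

Take the reaction at C as the redundant and release it; the primary structure is a cantilever fixed at A.
Deflection at C on the released cantilever, summing each load's contribution:
  point load 63 at a = 1.4: Pa²(3L − a)/(6EI) = 835.5/EI
Tip deflection under a unit load at C: L³/(3EI) = 914.7/EI.
With EI = 73000 kip·ft²: δ_0 = 0.011446 ft and δ_{CC} = 0.01253 ft/kip.
Compatibility — the spring shortens by R_C/k under the reaction it provides: δ_0 − R_C·δ_{CC} = R_C/k. With 1/k = 1/(730×12) ft/kip = 0.000114 ft/kip, R_C = δ_0 / (δ_{CC} + 1/k) = 0.011446 / (0.01253 + 0.000114) = 0.9053 kip.
Moment equilibrium about A: M_A = Σ(load moments about A) − R_C·L = 88.2 − 0.9053×14 = 75.53 kip·ft.

M_A = 75.53 kip·ft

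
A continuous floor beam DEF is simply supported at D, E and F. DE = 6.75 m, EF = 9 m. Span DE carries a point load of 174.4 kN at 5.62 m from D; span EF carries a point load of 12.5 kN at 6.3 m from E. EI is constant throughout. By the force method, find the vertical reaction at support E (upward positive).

R_E = 167.9 kN

Release continuity at E by inserting a hinge; the redundant is the internal moment M_E. The primary structure is two simply-supported spans DE and EF.
Discontinuity in slope at E on the released structure — sum the simple-span end rotations:
  span DE: point load 174.4 at a = 5.62: Pab(L + a)/(6LEI) = 338.3/EI
  span EF: point load 12.5 at a = 6.3: Pab(L + b)/(6LEI) = 46.07/EI
  relative rotation θ_0 = (338.3 + 46.07)/EI = 384.3/EI
A unit hogging moment at E produces rotation L₁/(3EI) + L₂/(3EI) = 5.25/EI.
Slope continuity at E: θ_0 = M_E·5.25/EI, so M_E = 384.3/5.25 = 73.21 kN·m (hogging).
Span DE, ΣM about D with M_E applied at E: R_E^{DE}·6.75 = 980.1 + 73.21, so R_E^{DE} = 156 kN and R_D = 174.4 − 156 = 18.35 kN.
Span EF, ΣM about F: R_E^{EF}·9 = 33.75 + 73.21, so R_E^{EF} = 11.88 kN and R_F = 12.5 − 11.88 = 0.6156 kN.
R_E = 156 + 11.88 = 167.9 kN.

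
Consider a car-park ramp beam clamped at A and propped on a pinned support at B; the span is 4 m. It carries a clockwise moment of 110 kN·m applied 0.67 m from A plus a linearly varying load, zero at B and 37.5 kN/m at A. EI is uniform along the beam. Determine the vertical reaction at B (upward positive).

R_B = 27.66 kN

Choose R_B as the redundant. The primary structure is the cantilever fixed at A.
Downward deflection at the released point B due to the loads:
  clockwise couple 110 at a = 0.67: M₀a(2L − a)/(2EI) = 270.1/EI
  triangular load, peak 37.5 at the fixed end: w₀L⁴/(30EI) = 320/EI
  δ_0 = 590.1/EI
Flexibility coefficient — unit upward force at B: δ_{BB} = L³/(3EI) = 21.33/EI.
The prop prevents deflection at B: R_B = δ_0/δ_{BB} = 590.1/21.33 = 27.66 kN.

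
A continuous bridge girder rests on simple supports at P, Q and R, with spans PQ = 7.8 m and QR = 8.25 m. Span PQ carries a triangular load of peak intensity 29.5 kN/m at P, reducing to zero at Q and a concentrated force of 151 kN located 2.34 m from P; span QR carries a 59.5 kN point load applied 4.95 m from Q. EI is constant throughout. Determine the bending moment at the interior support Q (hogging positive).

M_Q = 171.4 kN·m

Release continuity at Q by inserting a hinge; the redundant is the internal moment M_Q. The primary structure is two simply-supported spans PQ and QR.
Discontinuity in slope at Q on the released structure — sum the simple-span end rotations:
  span PQ: triangular load, peak 29.5: 7w₀L³/(360EI) = 272.2/EI
  span PQ: point load 151 at a = 2.34: Pab(L + a)/(6LEI) = 418/EI
  span QR: point load 59.5 at a = 4.95: Pab(L + b)/(6LEI) = 226.8/EI
  relative rotation θ_0 = (690.2 + 226.8)/EI = 917/EI
A unit hogging moment at Q produces rotation L₁/(3EI) + L₂/(3EI) = 5.35/EI.
Slope continuity at Q: θ_0 = M_Q·5.35/EI, so M_Q = 917/5.35 = 171.4 kN·m (hogging).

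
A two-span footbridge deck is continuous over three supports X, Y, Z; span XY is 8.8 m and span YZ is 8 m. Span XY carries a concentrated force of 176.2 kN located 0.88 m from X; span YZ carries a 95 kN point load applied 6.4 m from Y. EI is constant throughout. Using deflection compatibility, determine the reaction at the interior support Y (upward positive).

R_Y = 54.5 kN

Insert a hinge at Y; M_Y is the redundant, and each span becomes simply supported.
Discontinuity in slope at Y on the released structure — sum the simple-span end rotations:
  span XY: point load 176.2 at a = 0.88: Pab(L + a)/(6LEI) = 225.1/EI
  span YZ: point load 95 at a = 6.4: Pab(L + b)/(6LEI) = 194.6/EI
  relative rotation θ_0 = (225.1 + 194.6)/EI = 419.7/EI
A unit hogging moment at Y produces rotation L₁/(3EI) + L₂/(3EI) = 5.6/EI.
Slope continuity at Y: θ_0 = M_Y·5.6/EI, so M_Y = 419.7/5.6 = 74.95 kN·m (hogging).
Span XY, ΣM about X with M_Y applied at Y: R_Y^{XY}·8.8 = 155.1 + 74.95, so R_Y^{XY} = 26.14 kN and R_X = 176.2 − 26.14 = 150.1 kN.
Span YZ, ΣM about Z: R_Y^{YZ}·8 = 152 + 74.95, so R_Y^{YZ} = 28.37 kN and R_Z = 95 − 28.37 = 66.63 kN.
R_Y = 26.14 + 28.37 = 54.5 kN.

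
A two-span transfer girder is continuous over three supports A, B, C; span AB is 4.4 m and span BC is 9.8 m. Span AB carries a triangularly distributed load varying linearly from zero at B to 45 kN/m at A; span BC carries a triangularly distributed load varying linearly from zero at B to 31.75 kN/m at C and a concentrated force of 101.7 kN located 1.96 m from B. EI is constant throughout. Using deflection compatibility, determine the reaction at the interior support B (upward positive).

R_B = 244.4 kN

Release continuity at B by inserting a hinge; the redundant is the internal moment M_B. The primary structure is two simply-supported spans AB and BC.
Rotations at B on the released spans (each span's end-slope, ×1/EI):
  span AB: triangular load, peak 45: 7w₀L³/(360EI) = 74.54/EI
  span BC: triangular load, peak 31.75: 7w₀L³/(360EI) = 581.1/EI
  span BC: point load 101.7 at a = 1.96: Pab(L + b)/(6LEI) = 468.8/EI
  relative rotation θ_0 = (74.54 + 1050)/EI = 1124/EI
A unit hogging moment at B produces rotation L₁/(3EI) + L₂/(3EI) = 4.733/EI.
Slope continuity at B: θ_0 = M_B·4.733/EI, so M_B = 1124/4.733 = 237.6 kN·m (hogging).
Span AB, ΣM about A with M_B applied at B: R_B^{AB}·4.4 = 145.2 + 237.6, so R_B^{AB} = 86.99 kN and R_A = 99 − 86.99 = 12.01 kN.
Span BC, ΣM about C: R_B^{BC}·9.8 = 1306 + 237.6, so R_B^{BC} = 157.5 kN and R_C = 257.3 − 157.5 = 99.82 kN.
R_B = 86.99 + 157.5 = 244.4 kN.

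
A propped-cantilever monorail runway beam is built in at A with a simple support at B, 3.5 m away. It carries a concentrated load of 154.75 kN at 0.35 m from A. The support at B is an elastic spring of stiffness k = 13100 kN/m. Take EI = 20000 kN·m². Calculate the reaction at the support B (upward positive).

Take the reaction at B as the redundant and release it; the primary structure is a cantilever fixed at A.
Deflection at B on the released cantilever, summing each load's contribution:
  point load 154.75 at a = 0.35: Pa²(3L − a)/(6EI) = 32.07/EI
Tip deflection under a unit load at B: L³/(3EI) = 14.29/EI.
With EI = 20000 kN·m²: δ_0 = 0.001603 m and δ_{BB} = 0.000715 m/kN.
Compatibility — the spring shortens by R_B/k under the reaction it provides: δ_0 − R_B·δ_{BB} = R_B/k. With 1/k = 0.000076 m/kN, R_B = δ_0 / (δ_{BB} + 1/k) = 0.001603 / (0.000715 + 0.000076) = 2.027 kN.

R_B = 2.027 kN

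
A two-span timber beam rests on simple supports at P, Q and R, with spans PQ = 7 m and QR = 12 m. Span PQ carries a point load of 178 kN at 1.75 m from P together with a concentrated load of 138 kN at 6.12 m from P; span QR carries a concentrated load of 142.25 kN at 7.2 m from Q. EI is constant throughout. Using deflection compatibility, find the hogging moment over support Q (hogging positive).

M_Q = 271.6 kN·m

Release continuity at Q by inserting a hinge; the redundant is the internal moment M_Q. The primary structure is two simply-supported spans PQ and QR.
Discontinuity in slope at Q on the released structure — sum the simple-span end rotations:
  span PQ: point load 178 at a = 1.75: Pab(L + a)/(6LEI) = 340.7/EI
  span PQ: point load 138 at a = 6.12: Pab(L + a)/(6LEI) = 232.2/EI
  span QR: point load 142.25 at a = 7.2: Pab(L + b)/(6LEI) = 1147/EI
  relative rotation θ_0 = (572.9 + 1147)/EI = 1720/EI
A unit hogging moment at Q produces rotation L₁/(3EI) + L₂/(3EI) = 6.333/EI.
Compatibility: M_Q·(L₁+L₂)/(3EI) = θ_0, giving M_Q = 271.6 kN·m (hogging).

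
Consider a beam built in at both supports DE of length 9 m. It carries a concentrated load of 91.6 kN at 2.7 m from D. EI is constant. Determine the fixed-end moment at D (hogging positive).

Take the two fixed-end moments M_D, M_E as redundants; the released structure is the simple span DE.
Simple-span end rotations at D and E under the given loads:
  at D: point load 91.6 at a = 2.7: Pab(L + b)/(6LEI) = 441.5/EI
  at E: point load 91.6 at a = 2.7: Pab(L + a)/(6LEI) = 337.6/EI
  θ_D0 = 441.5/EI,  θ_E0 = 337.6/EI
Flexibility coefficients: a unit moment at one end gives L/(3EI) there and L/(6EI) at the far end, so f₁₁ = f₂₂ = 3/EI and f₁₂ = f₂₁ = 1.5/EI.
Compatibility — zero rotation at each built-in end:
  3 M_D + 1.5 M_E = 441.5
  1.5 M_D + 3 M_E = 337.6
Solving the pair gives M_D = 121.2 kN·m and M_E = 51.94 kN·m (hogging).

M_D = 121.2 kN·m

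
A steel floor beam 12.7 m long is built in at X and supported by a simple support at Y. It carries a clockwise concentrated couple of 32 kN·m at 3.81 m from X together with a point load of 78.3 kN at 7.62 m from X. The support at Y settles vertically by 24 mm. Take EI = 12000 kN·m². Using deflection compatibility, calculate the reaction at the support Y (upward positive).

Take the reaction at Y as the redundant and release it; the primary structure is a cantilever fixed at X.
Free-end deflection of the primary structure under the applied loading (downward +):
  clockwise couple 32 at a = 3.81: M₀a(2L − a)/(2EI) = 1316/EI
  point load 78.3 at a = 7.62: Pa²(3L − a)/(6EI) = 23096/EI
  δ_0 = 24412/EI
Flexibility coefficient — unit upward force at Y: δ_{YY} = L³/(3EI) = 682.8/EI.
With EI = 12000 kN·m²: δ_0 = 2.0343 m and δ_{YY} = 0.0569 m/kN.
Compatibility — the beam at Y must follow the support down by 0.024 m: δ_0 − R_Y·δ_{YY} = 0.024, so R_Y = (2.0343 − 0.024)/0.0569 = 35.33 kN.

R_Y = 35.33 kN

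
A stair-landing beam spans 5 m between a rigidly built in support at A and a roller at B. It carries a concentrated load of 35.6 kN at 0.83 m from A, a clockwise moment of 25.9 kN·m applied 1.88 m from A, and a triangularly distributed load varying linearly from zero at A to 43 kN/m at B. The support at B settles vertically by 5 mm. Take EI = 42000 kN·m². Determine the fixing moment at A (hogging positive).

Remove the prop at B; the released (primary) structure is a cantilever built in at A.
Primary-structure tip deflection at B by superposition:
  point load 35.6 at a = 0.83: Pa²(3L − a)/(6EI) = 57.92/EI
  clockwise couple 25.9 at a = 1.88: M₀a(2L − a)/(2EI) = 197.7/EI
  triangular load, peak 43 at the free end: 11w₀L⁴/(120EI) = 2464/EI
  δ_0 = 2719/EI
Flexibility coefficient — unit upward force at B: δ_{BB} = L³/(3EI) = 41.67/EI.
With EI = 42000 kN·m²: δ_0 = 0.064742 m and δ_{BB} = 0.000992 m/kN.
Compatibility — the beam at B must follow the support down by 0.005 m: δ_0 − R_B·δ_{BB} = 0.005, so R_B = (0.064742 − 0.005)/0.000992 = 60.22 kN.
Moment equilibrium about A: M_A = Σ(load moments about A) − R_B·L = 413.8 − 60.22×5 = 112.7 kN·m.

M_A = 112.7 kN·m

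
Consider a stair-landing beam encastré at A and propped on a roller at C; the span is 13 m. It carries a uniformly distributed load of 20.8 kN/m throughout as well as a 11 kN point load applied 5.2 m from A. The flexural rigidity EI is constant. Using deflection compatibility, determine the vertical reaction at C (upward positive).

Release the roller at C. Primary structure: cantilever fixed at A.
Deflection at C on the released cantilever, summing each load's contribution:
  UDL 20.8: wL⁴/(8EI) = 74259/EI
  point load 11 at a = 5.2: Pa²(3L − a)/(6EI) = 1676/EI
  δ_0 = 75934/EI
Flexibility coefficient — unit upward force at C: δ_{CC} = L³/(3EI) = 732.3/EI.
Compatibility at C: δ_0 − R_C·δ_{CC} = 0, so R_C = 75934/732.3 = 103.7 kN.

R_C = 103.7 kN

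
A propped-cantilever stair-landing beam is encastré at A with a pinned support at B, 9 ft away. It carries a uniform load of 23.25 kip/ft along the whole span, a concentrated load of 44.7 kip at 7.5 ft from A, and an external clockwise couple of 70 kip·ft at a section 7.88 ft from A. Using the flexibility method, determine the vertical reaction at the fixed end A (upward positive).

R_A = 130.4 kip

Take the reaction at B as the redundant and release it; the primary structure is a cantilever fixed at A.
Free-end deflection of the primary structure under the applied loading (downward +):
  UDL 23.25: wL⁴/(8EI) = 19068/EI
  point load 44.7 at a = 7.5: Pa²(3L − a)/(6EI) = 8172/EI
  clockwise couple 70 at a = 7.88: M₀a(2L − a)/(2EI) = 2791/EI
  δ_0 = 30031/EI
Flexibility coefficient — unit upward force at B: δ_{BB} = L³/(3EI) = 243/EI.
Compatibility at B: δ_0 − R_B·δ_{BB} = 0, so R_B = 30031/243 = 123.6 kip.
Vertical equilibrium: R_A = ΣP − R_B = 253.9 − 123.6 = 130.4 kip.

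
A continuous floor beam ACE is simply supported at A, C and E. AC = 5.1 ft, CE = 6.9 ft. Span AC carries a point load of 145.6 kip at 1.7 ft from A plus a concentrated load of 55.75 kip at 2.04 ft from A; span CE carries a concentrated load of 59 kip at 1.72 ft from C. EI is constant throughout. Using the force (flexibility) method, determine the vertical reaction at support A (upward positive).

Release continuity at C by inserting a hinge; the redundant is the internal moment M_C. The primary structure is two simply-supported spans AC and CE.
Rotations at C on the released spans (each span's end-slope, ×1/EI):
  span AC: point load 145.6 at a = 1.7: Pab(L + a)/(6LEI) = 187/EI
  span AC: point load 55.75 at a = 2.04: Pab(L + a)/(6LEI) = 81.2/EI
  span CE: point load 59 at a = 1.72: Pab(L + b)/(6LEI) = 153.4/EI
  relative rotation θ_0 = (268.2 + 153.4)/EI = 421.6/EI
A unit hogging moment at C produces rotation L₁/(3EI) + L₂/(3EI) = 4/EI.
Compatibility: M_C·(L₁+L₂)/(3EI) = θ_0, giving M_C = 105.4 kip·ft (hogging).
Span AC, ΣM about A with M_C applied at C: R_C^{AC}·5.1 = 361.2 + 105.4, so R_C^{AC} = 91.5 kip and R_A = 201.3 − 91.5 = 109.8 kip.

R_A = 109.8 kip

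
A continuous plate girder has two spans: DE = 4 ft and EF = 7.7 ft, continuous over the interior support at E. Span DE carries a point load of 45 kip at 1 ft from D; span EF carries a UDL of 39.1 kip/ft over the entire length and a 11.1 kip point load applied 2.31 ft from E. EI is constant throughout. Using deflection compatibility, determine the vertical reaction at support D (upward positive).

Insert a hinge at E; M_E is the redundant, and each span becomes simply supported.
Discontinuity in slope at E on the released structure — sum the simple-span end rotations:
  span DE: point load 45 at a = 1: Pab(L + a)/(6LEI) = 28.12/EI
  span EF: UDL 39.1: wL³/(24EI) = 743.8/EI
  span EF: point load 11.1 at a = 2.31: Pab(L + b)/(6LEI) = 39.16/EI
  relative rotation θ_0 = (28.12 + 782.9)/EI = 811.1/EI
A unit hogging moment at E produces rotation L₁/(3EI) + L₂/(3EI) = 3.9/EI.
Slope continuity at E: θ_0 = M_E·3.9/EI, so M_E = 811.1/3.9 = 208 kip·ft (hogging).
Span DE, ΣM about D with M_E applied at E: R_E^{DE}·4 = 45 + 208, so R_E^{DE} = 63.24 kip and R_D = 45 − 63.24 = -18.24 kip.

R_D = -18.24 kip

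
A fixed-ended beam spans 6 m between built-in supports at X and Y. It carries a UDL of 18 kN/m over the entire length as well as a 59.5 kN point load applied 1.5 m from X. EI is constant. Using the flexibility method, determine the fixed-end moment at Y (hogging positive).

M_Y = 70.73 kN·m

Take the two fixed-end moments M_X, M_Y as redundants; the released structure is the simple span XY.
End rotations of the released simple span under the applied load (×1/EI):
  at X: UDL 18: wL³/(24EI) = 162/EI
  at Y: UDL 18: wL³/(24EI) = 162/EI
  at X: point load 59.5 at a = 1.5: Pab(L + b)/(6LEI) = 117.1/EI
  at Y: point load 59.5 at a = 1.5: Pab(L + a)/(6LEI) = 83.67/EI
  θ_X0 = 279.1/EI,  θ_Y0 = 245.7/EI
Flexibility coefficients: a unit moment at one end gives L/(3EI) there and L/(6EI) at the far end, so f₁₁ = f₂₂ = 2/EI and f₁₂ = f₂₁ = 1/EI.
Compatibility — zero rotation at each built-in end:
  2 M_X + 1 M_Y = 279.1
  1 M_X + 2 M_Y = 245.7
Solving the pair gives M_X = 104.2 kN·m and M_Y = 70.73 kN·m (hogging).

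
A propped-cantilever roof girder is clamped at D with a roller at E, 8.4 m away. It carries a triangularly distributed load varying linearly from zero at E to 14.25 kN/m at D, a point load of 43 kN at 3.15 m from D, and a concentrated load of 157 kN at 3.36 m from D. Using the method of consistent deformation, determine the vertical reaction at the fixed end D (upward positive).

Choose R_E as the redundant. The primary structure is the cantilever fixed at D.
Downward deflection at the released point E due to the loads:
  triangular load, peak 14.25 at the fixed end: w₀L⁴/(30EI) = 2365/EI
  point load 43 at a = 3.15: Pa²(3L − a)/(6EI) = 1568/EI
  point load 157 at a = 3.36: Pa²(3L − a)/(6EI) = 6452/EI
  δ_0 = 10385/EI
Flexibility coefficient — unit upward force at E: δ_{EE} = L³/(3EI) = 197.6/EI.
The prop prevents deflection at E: R_E = δ_0/δ_{EE} = 10385/197.6 = 52.56 kN.
Vertical equilibrium: R_D = ΣP − R_E = 259.9 − 52.56 = 207.3 kN.

R_D = 207.3 kN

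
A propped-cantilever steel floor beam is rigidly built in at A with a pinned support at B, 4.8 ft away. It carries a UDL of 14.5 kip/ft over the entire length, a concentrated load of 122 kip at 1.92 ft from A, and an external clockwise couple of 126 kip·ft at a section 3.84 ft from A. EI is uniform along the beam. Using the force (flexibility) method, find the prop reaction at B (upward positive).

R_B = 89.28 kip

Choose R_B as the redundant. The primary structure is the cantilever fixed at A.
Deflection at B on the released cantilever, summing each load's contribution:
  UDL 14.5: wL⁴/(8EI) = 962.2/EI
  point load 122 at a = 1.92: Pa²(3L − a)/(6EI) = 935.5/EI
  clockwise couple 126 at a = 3.84: M₀a(2L − a)/(2EI) = 1393/EI
  δ_0 = 3291/EI
Tip deflection under a unit load at B: L³/(3EI) = 36.86/EI.
Compatibility at B: δ_0 − R_B·δ_{BB} = 0, so R_B = 3291/36.86 = 89.28 kip.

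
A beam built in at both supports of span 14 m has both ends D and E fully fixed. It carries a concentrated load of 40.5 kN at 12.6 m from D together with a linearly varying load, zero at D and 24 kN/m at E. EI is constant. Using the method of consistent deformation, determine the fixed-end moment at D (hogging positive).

M_D = 161.9 kN·m

Take the two fixed-end moments M_D, M_E as redundants; the released structure is the simple span DE.
On the primary (simply-supported) span, the end slopes from the loading are:
  at D: point load 40.5 at a = 12.6: Pab(L + b)/(6LEI) = 131/EI
  at E: point load 40.5 at a = 12.6: Pab(L + a)/(6LEI) = 226.2/EI
  at D: triangular load, peak 24: 7w₀L³/(360EI) = 1281/EI
  at E: triangular load, peak 24: w₀L³/(45EI) = 1463/EI
  θ_D0 = 1412/EI,  θ_E0 = 1690/EI
Flexibility coefficients: a unit moment at one end gives L/(3EI) there and L/(6EI) at the far end, so f₁₁ = f₂₂ = 4.667/EI and f₁₂ = f₂₁ = 2.333/EI.
Compatibility — zero rotation at each built-in end:
  4.667 M_D + 2.333 M_E = 1412
  2.333 M_D + 4.667 M_E = 1690
Solving the pair gives M_D = 161.9 kN·m and M_E = 281.1 kN·m (hogging).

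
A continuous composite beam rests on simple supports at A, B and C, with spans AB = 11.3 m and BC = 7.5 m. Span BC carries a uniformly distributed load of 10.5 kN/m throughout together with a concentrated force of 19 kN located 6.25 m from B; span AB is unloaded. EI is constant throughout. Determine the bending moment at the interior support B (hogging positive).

Insert a hinge at B; M_B is the redundant, and each span becomes simply supported.
End slopes at the hinge B, treating each span as simply supported:
  span BC: UDL 10.5: wL³/(24EI) = 184.6/EI
  span BC: point load 19 at a = 6.25: Pab(L + b)/(6LEI) = 28.86/EI
  relative rotation θ_0 = (0 + 213.4)/EI = 213.4/EI
A unit hogging moment at B produces rotation L₁/(3EI) + L₂/(3EI) = 6.267/EI.
Slope continuity at B: θ_0 = M_B·6.267/EI, so M_B = 213.4/6.267 = 34.06 kN·m (hogging).

M_B = 34.06 kN·m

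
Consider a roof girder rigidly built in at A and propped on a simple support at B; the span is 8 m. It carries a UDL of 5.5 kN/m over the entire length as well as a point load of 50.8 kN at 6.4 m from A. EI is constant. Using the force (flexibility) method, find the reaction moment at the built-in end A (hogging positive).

M_A = 83.01 kN·m

Release the roller at B. Primary structure: cantilever fixed at A.
Downward deflection at the released point B due to the loads:
  UDL 5.5: wL⁴/(8EI) = 2816/EI
  point load 50.8 at a = 6.4: Pa²(3L − a)/(6EI) = 6104/EI
  δ_0 = 8920/EI
Flexibility coefficient — unit upward force at B: δ_{BB} = L³/(3EI) = 170.7/EI.
The prop prevents deflection at B: R_B = δ_0/δ_{BB} = 8920/170.7 = 52.26 kN.
Moment equilibrium about A: M_A = Σ(load moments about A) − R_B·L = 501.1 − 52.26×8 = 83.01 kN·m.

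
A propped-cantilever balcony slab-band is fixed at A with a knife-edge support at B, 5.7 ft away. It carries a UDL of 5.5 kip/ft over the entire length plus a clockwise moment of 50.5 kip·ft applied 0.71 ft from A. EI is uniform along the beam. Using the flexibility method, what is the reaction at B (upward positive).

Remove the prop at B; the released (primary) structure is a cantilever built in at A.
Deflection at B on the released cantilever, summing each load's contribution:
  UDL 5.5: wL⁴/(8EI) = 725.7/EI
  clockwise couple 50.5 at a = 0.71: M₀a(2L − a)/(2EI) = 191.6/EI
  δ_0 = 917.4/EI
Tip deflection under a unit load at B: L³/(3EI) = 61.73/EI.
The prop prevents deflection at B: R_B = δ_0/δ_{BB} = 917.4/61.73 = 14.86 kip.

R_B = 14.86 kip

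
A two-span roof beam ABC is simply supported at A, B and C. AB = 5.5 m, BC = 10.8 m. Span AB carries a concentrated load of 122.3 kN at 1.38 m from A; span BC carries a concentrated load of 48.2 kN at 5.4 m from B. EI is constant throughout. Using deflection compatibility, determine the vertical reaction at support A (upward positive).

Insert a hinge at B; M_B is the redundant, and each span becomes simply supported.
End slopes at the hinge B, treating each span as simply supported:
  span AB: point load 122.3 at a = 1.38: Pab(L + a)/(6LEI) = 145/EI
  span BC: point load 48.2 at a = 5.4: Pab(L + b)/(6LEI) = 351.4/EI
  relative rotation θ_0 = (145 + 351.4)/EI = 496.3/EI
A unit hogging moment at B produces rotation L₁/(3EI) + L₂/(3EI) = 5.433/EI.
Slope continuity at B: θ_0 = M_B·5.433/EI, so M_B = 496.3/5.433 = 91.35 kN·m (hogging).
Span AB, ΣM about A with M_B applied at B: R_B^{AB}·5.5 = 168.8 + 91.35, so R_B^{AB} = 47.3 kN and R_A = 122.3 − 47.3 = 75 kN.

R_A = 75 kN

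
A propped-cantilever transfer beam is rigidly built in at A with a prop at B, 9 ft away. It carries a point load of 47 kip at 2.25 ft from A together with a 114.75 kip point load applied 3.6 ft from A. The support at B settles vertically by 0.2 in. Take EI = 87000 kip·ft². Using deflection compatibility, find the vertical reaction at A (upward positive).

Take the reaction at B as the redundant and release it; the primary structure is a cantilever fixed at A.
Primary-structure tip deflection at B by superposition:
  point load 47 at a = 2.25: Pa²(3L − a)/(6EI) = 981.5/EI
  point load 114.75 at a = 3.6: Pa²(3L − a)/(6EI) = 5800/EI
  δ_0 = 6781/EI
Tip deflection under a unit load at B: L³/(3EI) = 243/EI.
With EI = 87000 kip·ft²: δ_0 = 0.077947 ft and δ_{BB} = 0.002793 ft/kip.
Compatibility — the beam at B must follow the support down by 0.01667 ft: δ_0 − R_B·δ_{BB} = 0.01667, so R_B = (0.077947 − 0.01667)/0.002793 = 21.94 kip.
Vertical equilibrium: R_A = ΣP − R_B = 161.8 − 21.94 = 139.8 kip.

R_A = 139.8 kip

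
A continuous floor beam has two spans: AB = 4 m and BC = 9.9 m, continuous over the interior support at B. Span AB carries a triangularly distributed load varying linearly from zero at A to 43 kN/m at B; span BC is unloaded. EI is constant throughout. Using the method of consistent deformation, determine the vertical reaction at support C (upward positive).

Take M_B as the redundant. Released structure: two simple spans AB and BC with a hinge at B.
Discontinuity in slope at B on the released structure — sum the simple-span end rotations:
  span AB: triangular load, peak 43: w₀L³/(45EI) = 61.16/EI
  relative rotation θ_0 = (61.16 + 0)/EI = 61.16/EI
A unit hogging moment at B produces rotation L₁/(3EI) + L₂/(3EI) = 4.633/EI.
Compatibility: M_B·(L₁+L₂)/(3EI) = θ_0, giving M_B = 13.2 kN·m (hogging).
Span BC, ΣM about C: R_B^{BC}·9.9 = 0 + 13.2, so R_B^{BC} = 1.333 kN and R_C = 0 − 1.333 = -1.333 kN.

R_C = -1.333 kN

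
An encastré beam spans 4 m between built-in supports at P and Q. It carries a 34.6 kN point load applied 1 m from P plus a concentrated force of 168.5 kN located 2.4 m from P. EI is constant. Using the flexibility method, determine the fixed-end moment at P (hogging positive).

M_P = 84.17 kN·m

Release both end moments; the primary structure is a simply-supported span PQ with redundants M_P and M_Q.
Simple-span end rotations at P and Q under the given loads:
  at P: point load 34.6 at a = 1: Pab(L + b)/(6LEI) = 30.27/EI
  at Q: point load 34.6 at a = 1: Pab(L + a)/(6LEI) = 21.62/EI
  at P: point load 168.5 at a = 2.4: Pab(L + b)/(6LEI) = 151/EI
  at Q: point load 168.5 at a = 2.4: Pab(L + a)/(6LEI) = 172.5/EI
  θ_P0 = 181.3/EI,  θ_Q0 = 194.2/EI
Flexibility coefficients: a unit moment at one end gives L/(3EI) there and L/(6EI) at the far end, so f₁₁ = f₂₂ = 1.333/EI and f₁₂ = f₂₁ = 0.6667/EI.
Compatibility — zero rotation at each built-in end:
  1.333 M_P + 0.6667 M_Q = 181.3
  0.6667 M_P + 1.333 M_Q = 194.2
Solving the pair gives M_P = 84.17 kN·m and M_Q = 103.5 kN·m (hogging).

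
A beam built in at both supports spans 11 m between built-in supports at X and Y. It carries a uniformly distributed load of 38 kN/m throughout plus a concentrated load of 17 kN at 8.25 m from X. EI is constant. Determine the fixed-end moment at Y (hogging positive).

M_Y = 409.5 kN·m

Release both end moments; the primary structure is a simply-supported span XY with redundants M_X and M_Y.
Simple-span end rotations at X and Y under the given loads:
  at X: UDL 38: wL³/(24EI) = 2107/EI
  at Y: UDL 38: wL³/(24EI) = 2107/EI
  at X: point load 17 at a = 8.25: Pab(L + b)/(6LEI) = 80.35/EI
  at Y: point load 17 at a = 8.25: Pab(L + a)/(6LEI) = 112.5/EI
  θ_X0 = 2188/EI,  θ_Y0 = 2220/EI
Flexibility coefficients: a unit moment at one end gives L/(3EI) there and L/(6EI) at the far end, so f₁₁ = f₂₂ = 3.667/EI and f₁₂ = f₂₁ = 1.833/EI.
Compatibility — zero rotation at each built-in end:
  3.667 M_X + 1.833 M_Y = 2188
  1.833 M_X + 3.667 M_Y = 2220
Solving the pair gives M_X = 391.9 kN·m and M_Y = 409.5 kN·m (hogging).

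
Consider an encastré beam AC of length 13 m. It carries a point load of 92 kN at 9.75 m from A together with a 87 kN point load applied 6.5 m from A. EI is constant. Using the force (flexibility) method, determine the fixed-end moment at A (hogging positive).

Release both end moments; the primary structure is a simply-supported span AC with redundants M_A and M_C.
End rotations of the released simple span under the applied load (×1/EI):
  at A: point load 92 at a = 9.75: Pab(L + b)/(6LEI) = 607.3/EI
  at C: point load 92 at a = 9.75: Pab(L + a)/(6LEI) = 850.3/EI
  at A: point load 87 at a = 6.5: Pab(L + b)/(6LEI) = 918.9/EI
  at C: point load 87 at a = 6.5: Pab(L + a)/(6LEI) = 918.9/EI
  θ_A0 = 1526/EI,  θ_C0 = 1769/EI
Flexibility coefficients: a unit moment at one end gives L/(3EI) there and L/(6EI) at the far end, so f₁₁ = f₂₂ = 4.333/EI and f₁₂ = f₂₁ = 2.167/EI.
Compatibility — zero rotation at each built-in end:
  4.333 M_A + 2.167 M_C = 1526
  2.167 M_A + 4.333 M_C = 1769
Solving the pair gives M_A = 197.4 kN·m and M_C = 309.6 kN·m (hogging).

M_A = 197.4 kN·m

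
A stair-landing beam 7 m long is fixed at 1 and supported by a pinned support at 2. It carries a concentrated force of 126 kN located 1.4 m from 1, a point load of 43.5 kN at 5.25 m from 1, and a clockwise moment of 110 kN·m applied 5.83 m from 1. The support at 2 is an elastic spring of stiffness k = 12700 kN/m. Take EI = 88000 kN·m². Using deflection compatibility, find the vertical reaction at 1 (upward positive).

R_1 = 115.3 kN

Choose R_2 as the redundant. The primary structure is the cantilever fixed at 1.
Primary-structure tip deflection at 2 by superposition:
  point load 126 at a = 1.4: Pa²(3L − a)/(6EI) = 806.7/EI
  point load 43.5 at a = 5.25: Pa²(3L − a)/(6EI) = 3147/EI
  clockwise couple 110 at a = 5.83: M₀a(2L − a)/(2EI) = 2620/EI
  δ_0 = 6574/EI
Tip deflection under a unit load at 2: L³/(3EI) = 114.3/EI.
With EI = 88000 kN·m²: δ_0 = 0.074702 m and δ_{22} = 0.001299 m/kN.
Compatibility — the spring shortens by R_2/k under the reaction it provides: δ_0 − R_2·δ_{22} = R_2/k. With 1/k = 0.000079 m/kN, R_2 = δ_0 / (δ_{22} + 1/k) = 0.074702 / (0.001299 + 0.000079) = 54.21 kN.
Vertical equilibrium: R_1 = ΣP − R_2 = 169.5 − 54.21 = 115.3 kN.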